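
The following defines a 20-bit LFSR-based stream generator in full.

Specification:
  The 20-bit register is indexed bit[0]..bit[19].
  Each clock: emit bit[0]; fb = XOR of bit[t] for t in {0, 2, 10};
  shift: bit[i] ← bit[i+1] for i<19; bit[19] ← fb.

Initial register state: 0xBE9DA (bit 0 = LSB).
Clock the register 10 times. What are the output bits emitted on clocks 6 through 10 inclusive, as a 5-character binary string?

reg_0 = 0xBE9DA
clock 1: out=0, reg = 0x5F4ED
clock 2: out=1, reg = 0xAFA76
clock 3: out=0, reg = 0xD7D3B
clock 4: out=1, reg = 0x6BE9D
clock 5: out=1, reg = 0xB5F4E
clock 6: out=0, reg = 0x5AFA7
clock 7: out=1, reg = 0xAD7D3
clock 8: out=1, reg = 0x56BE9
clock 9: out=1, reg = 0xAB5F4
clock 10: out=0, reg = 0x55AFA

01110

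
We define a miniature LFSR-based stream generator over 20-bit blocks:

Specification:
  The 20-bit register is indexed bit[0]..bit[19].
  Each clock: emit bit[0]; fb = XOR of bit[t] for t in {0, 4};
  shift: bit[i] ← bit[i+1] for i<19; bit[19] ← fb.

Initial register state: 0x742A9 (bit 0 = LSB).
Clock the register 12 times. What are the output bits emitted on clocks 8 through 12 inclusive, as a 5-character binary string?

10100

reg_0 = 0x742A9
clock 1: out=1, reg = 0xBA154
clock 2: out=0, reg = 0xDD0AA
clock 3: out=0, reg = 0x6E855
clock 4: out=1, reg = 0x3742A
clock 5: out=0, reg = 0x1BA15
clock 6: out=1, reg = 0x0DD0A
clock 7: out=0, reg = 0x06E85
clock 8: out=1, reg = 0x83742
clock 9: out=0, reg = 0x41BA1
clock 10: out=1, reg = 0xA0DD0
clock 11: out=0, reg = 0xD06E8
clock 12: out=0, reg = 0x68374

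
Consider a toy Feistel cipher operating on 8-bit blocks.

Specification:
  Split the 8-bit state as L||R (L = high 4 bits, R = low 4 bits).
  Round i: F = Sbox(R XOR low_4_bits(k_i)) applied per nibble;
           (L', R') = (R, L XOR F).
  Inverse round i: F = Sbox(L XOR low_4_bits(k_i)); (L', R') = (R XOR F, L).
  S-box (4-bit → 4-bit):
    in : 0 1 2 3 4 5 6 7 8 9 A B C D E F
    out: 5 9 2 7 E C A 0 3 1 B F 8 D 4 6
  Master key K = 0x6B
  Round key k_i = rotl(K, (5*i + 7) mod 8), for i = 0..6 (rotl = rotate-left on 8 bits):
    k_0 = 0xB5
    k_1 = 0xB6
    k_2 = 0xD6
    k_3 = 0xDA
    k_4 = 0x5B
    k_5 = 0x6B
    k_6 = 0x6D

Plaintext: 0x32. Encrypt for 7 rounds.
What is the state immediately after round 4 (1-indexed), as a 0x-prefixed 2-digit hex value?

s_0 = plaintext = 0x32
s_1 = Round(s_0, k_0) = 0x23
s_2 = Round(s_1, k_1) = 0x3E
s_3 = Round(s_2, k_2) = 0xE0
s_4 = Round(s_3, k_3) = 0x05
s_5 = Round(s_4, k_4) = 0x54
s_6 = Round(s_5, k_5) = 0x43
s_7 = Round(s_6, k_6) = 0x30

0x05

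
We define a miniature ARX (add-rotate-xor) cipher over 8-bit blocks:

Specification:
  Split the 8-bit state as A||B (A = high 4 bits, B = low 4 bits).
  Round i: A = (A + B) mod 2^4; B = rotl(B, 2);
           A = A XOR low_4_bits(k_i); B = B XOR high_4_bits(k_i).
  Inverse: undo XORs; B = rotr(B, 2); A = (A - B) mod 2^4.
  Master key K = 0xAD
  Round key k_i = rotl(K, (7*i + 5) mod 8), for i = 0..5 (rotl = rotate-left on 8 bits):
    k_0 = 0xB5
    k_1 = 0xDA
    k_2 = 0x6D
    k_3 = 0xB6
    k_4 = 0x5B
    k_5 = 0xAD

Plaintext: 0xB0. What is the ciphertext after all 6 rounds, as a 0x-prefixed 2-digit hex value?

0xDE

s_0 = plaintext = 0xB0
s_1 = Round(s_0, k_0) = 0xEB
s_2 = Round(s_1, k_1) = 0x33
s_3 = Round(s_2, k_2) = 0xBA
s_4 = Round(s_3, k_3) = 0x31
s_5 = Round(s_4, k_4) = 0xF1
s_6 = Round(s_5, k_5) = 0xDE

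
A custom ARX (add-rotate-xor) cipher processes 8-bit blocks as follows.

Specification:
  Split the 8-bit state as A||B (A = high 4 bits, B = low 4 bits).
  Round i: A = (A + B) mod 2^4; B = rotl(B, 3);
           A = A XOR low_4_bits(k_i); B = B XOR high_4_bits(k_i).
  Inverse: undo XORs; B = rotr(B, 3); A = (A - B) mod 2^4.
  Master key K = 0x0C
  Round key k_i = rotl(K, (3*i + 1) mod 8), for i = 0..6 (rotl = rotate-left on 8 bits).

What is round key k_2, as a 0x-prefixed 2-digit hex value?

0x06

K = 0x0C
k_0 = rotl(K, (3*0+1) mod 8) = rotl(K, 1) = 0x18
k_1 = rotl(K, (3*1+1) mod 8) = rotl(K, 4) = 0xC0
k_2 = rotl(K, (3*2+1) mod 8) = rotl(K, 7) = 0x06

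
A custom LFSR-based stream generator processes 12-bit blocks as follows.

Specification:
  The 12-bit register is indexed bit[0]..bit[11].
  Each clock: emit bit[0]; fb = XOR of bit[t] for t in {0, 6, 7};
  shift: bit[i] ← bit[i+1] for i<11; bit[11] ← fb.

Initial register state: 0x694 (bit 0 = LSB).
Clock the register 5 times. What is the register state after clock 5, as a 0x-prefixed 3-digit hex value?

0x1B4

reg_0 = 0x694
clock 1: out=0, reg = 0xB4A
clock 2: out=0, reg = 0xDA5
clock 3: out=1, reg = 0x6D2
clock 4: out=0, reg = 0x369
clock 5: out=1, reg = 0x1B4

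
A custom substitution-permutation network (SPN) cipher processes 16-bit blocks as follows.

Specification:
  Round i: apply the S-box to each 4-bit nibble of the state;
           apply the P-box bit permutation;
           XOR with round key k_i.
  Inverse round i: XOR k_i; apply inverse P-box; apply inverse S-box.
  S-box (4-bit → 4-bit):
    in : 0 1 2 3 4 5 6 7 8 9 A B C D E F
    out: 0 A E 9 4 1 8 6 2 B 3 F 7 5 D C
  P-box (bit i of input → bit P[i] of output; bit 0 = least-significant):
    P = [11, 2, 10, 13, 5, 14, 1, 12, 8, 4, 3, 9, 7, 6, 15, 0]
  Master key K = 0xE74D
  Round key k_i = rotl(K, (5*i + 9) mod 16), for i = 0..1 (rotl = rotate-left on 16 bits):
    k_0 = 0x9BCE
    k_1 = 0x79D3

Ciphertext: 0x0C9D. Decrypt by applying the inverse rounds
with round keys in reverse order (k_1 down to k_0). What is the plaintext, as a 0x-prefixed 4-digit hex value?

s_0 = ciphertext = 0x0C9D
s_1 = InvRound(s_0, k_1) = 0x8D22
s_2 = InvRound(s_1, k_0) = 0xAF37

0xAF37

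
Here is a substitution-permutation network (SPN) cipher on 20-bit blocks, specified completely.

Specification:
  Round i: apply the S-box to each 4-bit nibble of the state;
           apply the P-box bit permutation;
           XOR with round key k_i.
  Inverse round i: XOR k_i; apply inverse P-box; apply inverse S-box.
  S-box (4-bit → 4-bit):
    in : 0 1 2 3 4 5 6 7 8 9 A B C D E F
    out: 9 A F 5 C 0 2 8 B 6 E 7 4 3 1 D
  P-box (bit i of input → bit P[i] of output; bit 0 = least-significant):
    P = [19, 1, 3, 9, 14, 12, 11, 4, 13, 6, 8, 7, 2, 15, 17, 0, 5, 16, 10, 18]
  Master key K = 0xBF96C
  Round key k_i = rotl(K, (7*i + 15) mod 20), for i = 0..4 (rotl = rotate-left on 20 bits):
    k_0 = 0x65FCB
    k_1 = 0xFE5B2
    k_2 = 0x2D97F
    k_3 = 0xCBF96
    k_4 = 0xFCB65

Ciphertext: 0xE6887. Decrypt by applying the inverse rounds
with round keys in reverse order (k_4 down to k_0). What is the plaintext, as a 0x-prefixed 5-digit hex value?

s_0 = ciphertext = 0xE6887
s_1 = InvRound(s_0, k_4) = 0xD6251
s_2 = InvRound(s_1, k_3) = 0x98AB6
s_3 = InvRound(s_2, k_2) = 0x64ADF
s_4 = InvRound(s_3, k_1) = 0xB8BCF
s_5 = InvRound(s_4, k_0) = 0xAD5DE

0xAD5DE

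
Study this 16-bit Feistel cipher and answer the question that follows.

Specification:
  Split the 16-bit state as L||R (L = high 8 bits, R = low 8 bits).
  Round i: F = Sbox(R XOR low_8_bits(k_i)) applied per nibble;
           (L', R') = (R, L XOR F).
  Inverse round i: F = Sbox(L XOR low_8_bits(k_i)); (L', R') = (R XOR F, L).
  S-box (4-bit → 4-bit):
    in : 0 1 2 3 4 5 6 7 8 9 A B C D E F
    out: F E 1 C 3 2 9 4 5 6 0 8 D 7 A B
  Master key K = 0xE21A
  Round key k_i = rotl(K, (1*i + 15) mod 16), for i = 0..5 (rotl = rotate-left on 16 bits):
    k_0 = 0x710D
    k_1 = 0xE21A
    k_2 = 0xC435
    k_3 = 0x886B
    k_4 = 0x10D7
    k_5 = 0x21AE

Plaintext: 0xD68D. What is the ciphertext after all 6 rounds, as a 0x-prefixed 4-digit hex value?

s_0 = plaintext = 0xD68D
s_1 = Round(s_0, k_0) = 0x8D89
s_2 = Round(s_1, k_1) = 0x89E1
s_3 = Round(s_2, k_2) = 0xE1FA
s_4 = Round(s_3, k_3) = 0xFA8F
s_5 = Round(s_4, k_4) = 0x8FDF
s_6 = Round(s_5, k_5) = 0xDFC1

0xDFC1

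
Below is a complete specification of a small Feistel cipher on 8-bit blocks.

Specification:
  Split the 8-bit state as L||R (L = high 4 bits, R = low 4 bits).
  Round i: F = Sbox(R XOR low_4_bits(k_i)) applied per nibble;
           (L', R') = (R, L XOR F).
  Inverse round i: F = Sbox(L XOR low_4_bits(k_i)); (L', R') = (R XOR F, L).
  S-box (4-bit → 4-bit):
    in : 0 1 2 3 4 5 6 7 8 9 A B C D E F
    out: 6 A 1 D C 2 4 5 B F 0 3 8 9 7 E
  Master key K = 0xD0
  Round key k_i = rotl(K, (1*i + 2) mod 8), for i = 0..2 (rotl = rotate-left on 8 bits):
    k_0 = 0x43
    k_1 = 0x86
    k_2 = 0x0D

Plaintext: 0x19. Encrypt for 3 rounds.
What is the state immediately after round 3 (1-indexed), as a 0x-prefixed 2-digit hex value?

0xCB

s_0 = plaintext = 0x19
s_1 = Round(s_0, k_0) = 0x91
s_2 = Round(s_1, k_1) = 0x1C
s_3 = Round(s_2, k_2) = 0xCB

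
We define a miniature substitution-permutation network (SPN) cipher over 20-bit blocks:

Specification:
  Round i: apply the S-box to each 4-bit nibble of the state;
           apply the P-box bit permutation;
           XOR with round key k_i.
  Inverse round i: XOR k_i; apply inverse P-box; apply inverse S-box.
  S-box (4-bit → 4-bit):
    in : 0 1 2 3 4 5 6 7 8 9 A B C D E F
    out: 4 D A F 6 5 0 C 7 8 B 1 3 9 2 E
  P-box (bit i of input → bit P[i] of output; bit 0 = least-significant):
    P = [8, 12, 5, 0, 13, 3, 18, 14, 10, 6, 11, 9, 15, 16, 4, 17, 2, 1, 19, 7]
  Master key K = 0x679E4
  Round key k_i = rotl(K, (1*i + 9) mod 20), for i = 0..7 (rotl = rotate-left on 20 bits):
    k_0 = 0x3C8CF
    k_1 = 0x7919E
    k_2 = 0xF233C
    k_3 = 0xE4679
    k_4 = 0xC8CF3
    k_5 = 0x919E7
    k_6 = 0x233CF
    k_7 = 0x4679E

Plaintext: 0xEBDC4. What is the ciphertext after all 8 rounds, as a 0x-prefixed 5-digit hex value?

0x2CB5C

s_0 = plaintext = 0xEBDC4
s_1 = Round(s_0, k_0) = 0x37EE5
s_2 = Round(s_1, k_1) = 0xD9060
s_3 = Round(s_2, k_2) = 0xD2B98
s_4 = Round(s_3, k_3) = 0xD13DD
s_5 = Round(s_4, k_4) = 0xE6326
s_6 = Round(s_5, k_5) = 0x957AD
s_7 = Round(s_6, k_6) = 0x2D856
s_8 = Round(s_7, k_7) = 0x2CB5C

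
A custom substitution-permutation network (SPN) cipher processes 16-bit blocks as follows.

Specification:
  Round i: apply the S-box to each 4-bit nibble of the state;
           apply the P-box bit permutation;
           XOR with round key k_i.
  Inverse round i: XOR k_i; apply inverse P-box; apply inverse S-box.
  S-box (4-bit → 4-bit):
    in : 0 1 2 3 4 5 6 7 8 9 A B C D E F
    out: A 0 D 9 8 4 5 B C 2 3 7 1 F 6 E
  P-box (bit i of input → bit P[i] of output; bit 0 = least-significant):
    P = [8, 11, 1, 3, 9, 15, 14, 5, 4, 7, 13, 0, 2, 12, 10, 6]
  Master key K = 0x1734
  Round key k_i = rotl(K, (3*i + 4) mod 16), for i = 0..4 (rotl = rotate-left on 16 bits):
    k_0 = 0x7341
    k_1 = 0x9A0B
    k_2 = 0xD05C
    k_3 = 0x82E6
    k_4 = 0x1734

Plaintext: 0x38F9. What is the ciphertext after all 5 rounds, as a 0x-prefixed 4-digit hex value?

s_0 = plaintext = 0x38F9
s_1 = Round(s_0, k_0) = 0x9B24
s_2 = Round(s_1, k_1) = 0xE8B3
s_3 = Round(s_2, k_2) = 0x2755
s_4 = Round(s_3, k_3) = 0xC631
s_5 = Round(s_4, k_4) = 0x3500

0x3500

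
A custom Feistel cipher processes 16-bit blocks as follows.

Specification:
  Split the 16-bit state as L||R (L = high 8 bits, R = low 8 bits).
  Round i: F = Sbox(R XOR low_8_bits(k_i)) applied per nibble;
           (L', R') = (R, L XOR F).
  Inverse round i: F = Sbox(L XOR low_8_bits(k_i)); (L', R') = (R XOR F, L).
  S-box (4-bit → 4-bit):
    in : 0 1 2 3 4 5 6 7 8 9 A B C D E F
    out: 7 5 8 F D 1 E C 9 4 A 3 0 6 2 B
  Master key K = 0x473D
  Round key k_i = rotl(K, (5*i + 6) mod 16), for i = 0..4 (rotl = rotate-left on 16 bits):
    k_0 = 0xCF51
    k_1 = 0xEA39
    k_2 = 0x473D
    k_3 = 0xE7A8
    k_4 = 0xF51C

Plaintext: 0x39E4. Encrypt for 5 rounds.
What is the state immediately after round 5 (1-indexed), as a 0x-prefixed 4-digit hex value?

s_0 = plaintext = 0x39E4
s_1 = Round(s_0, k_0) = 0xE408
s_2 = Round(s_1, k_1) = 0x0811
s_3 = Round(s_2, k_2) = 0x1188
s_4 = Round(s_3, k_3) = 0x8896
s_5 = Round(s_4, k_4) = 0x9612

0x9612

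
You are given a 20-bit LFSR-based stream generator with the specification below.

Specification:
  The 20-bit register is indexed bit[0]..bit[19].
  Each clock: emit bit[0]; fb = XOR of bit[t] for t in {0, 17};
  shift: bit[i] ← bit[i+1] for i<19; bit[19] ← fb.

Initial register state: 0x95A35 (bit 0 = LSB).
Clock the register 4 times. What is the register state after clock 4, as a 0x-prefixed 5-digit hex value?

reg_0 = 0x95A35
clock 1: out=1, reg = 0xCAD1A
clock 2: out=0, reg = 0x6568D
clock 3: out=1, reg = 0x32B46
clock 4: out=0, reg = 0x995A3

0x995A3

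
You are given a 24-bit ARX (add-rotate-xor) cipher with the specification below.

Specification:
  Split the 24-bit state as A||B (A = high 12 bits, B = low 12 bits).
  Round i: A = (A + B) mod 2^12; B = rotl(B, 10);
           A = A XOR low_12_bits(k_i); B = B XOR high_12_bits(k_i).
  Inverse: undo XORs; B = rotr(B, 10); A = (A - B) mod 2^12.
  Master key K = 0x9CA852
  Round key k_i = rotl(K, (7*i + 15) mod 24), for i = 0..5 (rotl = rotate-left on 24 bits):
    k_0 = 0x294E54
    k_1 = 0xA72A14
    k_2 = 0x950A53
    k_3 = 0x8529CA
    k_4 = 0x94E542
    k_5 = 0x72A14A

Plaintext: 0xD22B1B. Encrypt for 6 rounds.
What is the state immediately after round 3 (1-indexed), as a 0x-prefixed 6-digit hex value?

0x046109

s_0 = plaintext = 0xD22B1B
s_1 = Round(s_0, k_0) = 0x669C52
s_2 = Round(s_1, k_1) = 0x8AF166
s_3 = Round(s_2, k_2) = 0x046109
s_4 = Round(s_3, k_3) = 0x885C10
s_5 = Round(s_4, k_4) = 0x1D7A4A
s_6 = Round(s_5, k_5) = 0xD6BDB8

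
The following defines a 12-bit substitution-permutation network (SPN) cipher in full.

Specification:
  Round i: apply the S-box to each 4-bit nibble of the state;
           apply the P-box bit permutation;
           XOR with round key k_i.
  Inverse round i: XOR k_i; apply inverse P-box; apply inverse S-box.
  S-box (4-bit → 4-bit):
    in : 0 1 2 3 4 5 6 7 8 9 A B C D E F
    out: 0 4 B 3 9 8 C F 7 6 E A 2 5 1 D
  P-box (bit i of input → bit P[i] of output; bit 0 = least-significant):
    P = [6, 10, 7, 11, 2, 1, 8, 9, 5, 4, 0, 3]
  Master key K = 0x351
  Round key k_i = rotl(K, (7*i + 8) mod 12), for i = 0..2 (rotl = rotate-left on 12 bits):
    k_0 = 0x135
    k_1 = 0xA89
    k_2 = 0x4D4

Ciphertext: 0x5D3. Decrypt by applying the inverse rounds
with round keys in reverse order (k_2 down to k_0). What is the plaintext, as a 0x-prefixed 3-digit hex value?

0xC63

s_0 = ciphertext = 0x5D3
s_1 = InvRound(s_0, k_2) = 0x180
s_2 = InvRound(s_1, k_1) = 0x665
s_3 = InvRound(s_2, k_0) = 0xC63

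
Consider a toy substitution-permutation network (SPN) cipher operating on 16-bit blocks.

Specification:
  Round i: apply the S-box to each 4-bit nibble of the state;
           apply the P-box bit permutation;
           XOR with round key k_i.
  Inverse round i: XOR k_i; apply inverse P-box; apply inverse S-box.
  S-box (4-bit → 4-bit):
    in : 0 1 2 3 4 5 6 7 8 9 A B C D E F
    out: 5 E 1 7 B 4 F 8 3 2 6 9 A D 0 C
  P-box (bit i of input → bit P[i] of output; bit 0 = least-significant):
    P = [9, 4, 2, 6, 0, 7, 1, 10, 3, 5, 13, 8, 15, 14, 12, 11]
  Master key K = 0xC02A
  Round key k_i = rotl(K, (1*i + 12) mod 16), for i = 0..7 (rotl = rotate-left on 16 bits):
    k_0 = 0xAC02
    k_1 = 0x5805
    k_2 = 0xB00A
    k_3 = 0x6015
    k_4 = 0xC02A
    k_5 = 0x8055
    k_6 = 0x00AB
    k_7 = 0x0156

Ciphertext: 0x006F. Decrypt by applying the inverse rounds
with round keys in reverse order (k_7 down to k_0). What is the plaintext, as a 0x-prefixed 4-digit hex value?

0x3AC5

s_0 = ciphertext = 0x006F
s_1 = InvRound(s_0, k_7) = 0xE429
s_2 = InvRound(s_1, k_6) = 0x851E
s_3 = InvRound(s_2, k_5) = 0xEBD7
s_4 = InvRound(s_3, k_4) = 0x7686
s_5 = InvRound(s_4, k_3) = 0x5E68
s_6 = InvRound(s_5, k_2) = 0x4AFB
s_7 = InvRound(s_6, k_1) = 0x58A6
s_8 = InvRound(s_7, k_0) = 0x3AC5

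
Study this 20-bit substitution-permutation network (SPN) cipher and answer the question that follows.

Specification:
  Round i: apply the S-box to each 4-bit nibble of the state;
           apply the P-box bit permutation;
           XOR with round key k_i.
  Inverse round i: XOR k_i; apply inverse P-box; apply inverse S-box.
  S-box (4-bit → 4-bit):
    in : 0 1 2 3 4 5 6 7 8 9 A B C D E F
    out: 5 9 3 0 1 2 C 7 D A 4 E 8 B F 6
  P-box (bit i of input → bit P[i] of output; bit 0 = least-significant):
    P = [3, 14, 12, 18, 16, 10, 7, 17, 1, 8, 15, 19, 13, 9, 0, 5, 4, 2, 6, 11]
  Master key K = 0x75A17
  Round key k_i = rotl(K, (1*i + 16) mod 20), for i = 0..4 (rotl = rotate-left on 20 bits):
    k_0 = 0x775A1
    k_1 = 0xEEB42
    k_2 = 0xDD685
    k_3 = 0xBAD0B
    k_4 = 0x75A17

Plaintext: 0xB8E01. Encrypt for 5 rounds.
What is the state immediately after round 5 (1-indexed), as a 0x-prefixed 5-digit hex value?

s_0 = plaintext = 0xB8E01
s_1 = Round(s_0, k_0) = 0xADC4E
s_2 = Round(s_1, k_1) = 0x3992A
s_3 = Round(s_2, k_2) = 0x4C1A5
s_4 = Round(s_3, k_3) = 0x3EDB9
s_5 = Round(s_4, k_4) = 0x93DB4

0x93DB4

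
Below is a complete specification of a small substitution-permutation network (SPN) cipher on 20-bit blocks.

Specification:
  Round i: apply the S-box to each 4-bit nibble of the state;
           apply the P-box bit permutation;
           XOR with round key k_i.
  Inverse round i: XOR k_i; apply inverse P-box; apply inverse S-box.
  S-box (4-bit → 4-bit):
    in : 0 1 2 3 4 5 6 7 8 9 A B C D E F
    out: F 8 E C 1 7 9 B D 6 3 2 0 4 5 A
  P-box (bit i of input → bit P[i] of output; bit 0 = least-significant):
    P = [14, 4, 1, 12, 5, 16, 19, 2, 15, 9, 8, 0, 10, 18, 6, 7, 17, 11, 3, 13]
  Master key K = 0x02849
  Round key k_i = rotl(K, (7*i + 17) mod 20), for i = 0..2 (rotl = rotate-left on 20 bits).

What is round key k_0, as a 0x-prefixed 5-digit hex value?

K = 0x02849
k_0 = rotl(K, (7*0+17) mod 20) = rotl(K, 17) = 0x20509

0x20509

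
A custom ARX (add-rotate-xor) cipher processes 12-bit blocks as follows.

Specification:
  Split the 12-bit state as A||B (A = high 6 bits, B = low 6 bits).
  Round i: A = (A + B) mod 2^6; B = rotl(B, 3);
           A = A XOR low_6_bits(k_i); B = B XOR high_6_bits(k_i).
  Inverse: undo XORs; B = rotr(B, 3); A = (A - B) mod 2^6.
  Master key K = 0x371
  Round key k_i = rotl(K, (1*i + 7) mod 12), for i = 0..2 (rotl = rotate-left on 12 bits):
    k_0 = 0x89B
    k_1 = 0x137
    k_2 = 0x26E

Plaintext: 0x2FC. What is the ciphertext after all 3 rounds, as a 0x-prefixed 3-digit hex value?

0xB2C

s_0 = plaintext = 0x2FC
s_1 = Round(s_0, k_0) = 0x705
s_2 = Round(s_1, k_1) = 0x5AC
s_3 = Round(s_2, k_2) = 0xB2C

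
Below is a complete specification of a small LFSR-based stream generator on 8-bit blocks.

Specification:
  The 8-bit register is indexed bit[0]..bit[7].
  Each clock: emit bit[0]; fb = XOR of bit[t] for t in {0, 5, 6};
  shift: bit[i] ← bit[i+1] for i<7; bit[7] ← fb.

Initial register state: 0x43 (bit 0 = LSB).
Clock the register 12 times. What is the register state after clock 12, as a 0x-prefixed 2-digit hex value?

0x74

reg_0 = 0x43
clock 1: out=1, reg = 0x21
clock 2: out=1, reg = 0x10
clock 3: out=0, reg = 0x08
clock 4: out=0, reg = 0x04
clock 5: out=0, reg = 0x02
clock 6: out=0, reg = 0x01
clock 7: out=1, reg = 0x80
clock 8: out=0, reg = 0x40
clock 9: out=0, reg = 0xA0
clock 10: out=0, reg = 0xD0
clock 11: out=0, reg = 0xE8
clock 12: out=0, reg = 0x74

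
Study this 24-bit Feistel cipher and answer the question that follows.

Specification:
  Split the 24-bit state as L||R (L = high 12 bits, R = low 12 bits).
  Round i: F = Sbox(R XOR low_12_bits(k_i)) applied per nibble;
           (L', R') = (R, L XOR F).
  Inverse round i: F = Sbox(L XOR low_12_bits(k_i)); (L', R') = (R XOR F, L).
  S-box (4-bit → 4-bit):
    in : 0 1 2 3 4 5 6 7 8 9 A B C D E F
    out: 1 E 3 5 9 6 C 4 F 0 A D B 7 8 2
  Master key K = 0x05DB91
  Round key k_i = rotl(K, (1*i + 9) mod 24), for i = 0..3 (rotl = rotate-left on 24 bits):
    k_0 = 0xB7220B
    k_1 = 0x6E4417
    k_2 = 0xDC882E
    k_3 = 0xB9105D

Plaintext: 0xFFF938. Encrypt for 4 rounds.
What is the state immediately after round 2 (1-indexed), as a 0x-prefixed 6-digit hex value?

0x2AA5EF

s_0 = plaintext = 0xFFF938
s_1 = Round(s_0, k_0) = 0x9382AA
s_2 = Round(s_1, k_1) = 0x2AA5EF
s_3 = Round(s_2, k_2) = 0x5EF514
s_4 = Round(s_3, k_3) = 0x51437F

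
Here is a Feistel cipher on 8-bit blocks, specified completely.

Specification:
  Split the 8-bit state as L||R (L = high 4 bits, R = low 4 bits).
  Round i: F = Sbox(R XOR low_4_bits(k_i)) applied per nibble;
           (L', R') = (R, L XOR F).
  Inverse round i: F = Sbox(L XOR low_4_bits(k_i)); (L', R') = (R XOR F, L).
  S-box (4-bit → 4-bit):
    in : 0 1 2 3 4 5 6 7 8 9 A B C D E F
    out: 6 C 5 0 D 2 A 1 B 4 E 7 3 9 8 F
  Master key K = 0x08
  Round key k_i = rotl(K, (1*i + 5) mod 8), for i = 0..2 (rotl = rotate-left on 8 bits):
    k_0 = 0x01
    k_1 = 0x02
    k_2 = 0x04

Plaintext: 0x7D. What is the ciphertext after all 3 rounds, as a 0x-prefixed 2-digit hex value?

s_0 = plaintext = 0x7D
s_1 = Round(s_0, k_0) = 0xD4
s_2 = Round(s_1, k_1) = 0x47
s_3 = Round(s_2, k_2) = 0x74

0x74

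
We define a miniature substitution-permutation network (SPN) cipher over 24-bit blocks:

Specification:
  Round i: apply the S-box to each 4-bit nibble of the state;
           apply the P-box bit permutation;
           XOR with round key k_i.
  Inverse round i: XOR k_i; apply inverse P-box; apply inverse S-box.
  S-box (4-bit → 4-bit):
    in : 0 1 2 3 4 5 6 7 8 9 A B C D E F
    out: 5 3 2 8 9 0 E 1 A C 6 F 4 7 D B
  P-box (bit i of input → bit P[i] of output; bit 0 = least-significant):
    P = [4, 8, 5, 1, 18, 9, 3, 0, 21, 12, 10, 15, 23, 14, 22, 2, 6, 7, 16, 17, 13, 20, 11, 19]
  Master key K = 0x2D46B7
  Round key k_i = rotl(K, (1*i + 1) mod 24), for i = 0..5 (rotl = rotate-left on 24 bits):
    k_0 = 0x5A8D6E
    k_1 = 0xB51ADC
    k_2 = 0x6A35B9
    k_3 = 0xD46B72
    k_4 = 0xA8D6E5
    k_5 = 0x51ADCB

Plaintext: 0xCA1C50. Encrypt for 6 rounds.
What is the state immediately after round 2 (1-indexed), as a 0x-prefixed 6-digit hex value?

0xC22026

s_0 = plaintext = 0xCA1C50
s_1 = Round(s_0, k_0) = 0xDBC1DE
s_2 = Round(s_1, k_1) = 0xC22026
s_3 = Round(s_2, k_2) = 0x4A7A1B
s_4 = Round(s_3, k_3) = 0x595CC0
s_5 = Round(s_4, k_4) = 0xABD2DD
s_6 = Round(s_5, k_5) = 0x86F633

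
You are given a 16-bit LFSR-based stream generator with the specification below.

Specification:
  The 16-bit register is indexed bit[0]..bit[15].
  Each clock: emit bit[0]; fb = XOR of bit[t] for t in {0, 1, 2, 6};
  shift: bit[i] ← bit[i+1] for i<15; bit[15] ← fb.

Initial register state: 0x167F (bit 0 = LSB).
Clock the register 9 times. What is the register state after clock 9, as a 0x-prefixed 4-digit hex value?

0x430B

reg_0 = 0x167F
clock 1: out=1, reg = 0x0B3F
clock 2: out=1, reg = 0x859F
clock 3: out=1, reg = 0xC2CF
clock 4: out=1, reg = 0x6167
clock 5: out=1, reg = 0x30B3
clock 6: out=1, reg = 0x1859
clock 7: out=1, reg = 0x0C2C
clock 8: out=0, reg = 0x8616
clock 9: out=0, reg = 0x430B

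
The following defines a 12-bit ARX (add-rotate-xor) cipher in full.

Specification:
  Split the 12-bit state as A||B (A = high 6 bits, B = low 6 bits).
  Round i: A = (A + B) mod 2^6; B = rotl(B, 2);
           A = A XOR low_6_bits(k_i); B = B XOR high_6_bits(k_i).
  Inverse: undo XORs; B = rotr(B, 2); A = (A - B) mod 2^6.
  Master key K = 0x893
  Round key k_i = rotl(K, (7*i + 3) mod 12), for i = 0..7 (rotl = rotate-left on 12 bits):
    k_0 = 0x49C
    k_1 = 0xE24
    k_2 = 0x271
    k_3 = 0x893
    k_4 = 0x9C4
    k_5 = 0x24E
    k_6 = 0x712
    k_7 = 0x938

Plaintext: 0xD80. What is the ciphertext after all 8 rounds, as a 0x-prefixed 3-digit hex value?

0xB49

s_0 = plaintext = 0xD80
s_1 = Round(s_0, k_0) = 0xA92
s_2 = Round(s_1, k_1) = 0x631
s_3 = Round(s_2, k_2) = 0xE0E
s_4 = Round(s_3, k_3) = 0x55A
s_5 = Round(s_4, k_4) = 0xACE
s_6 = Round(s_5, k_5) = 0xDF1
s_7 = Round(s_6, k_6) = 0xE9B
s_8 = Round(s_7, k_7) = 0xB49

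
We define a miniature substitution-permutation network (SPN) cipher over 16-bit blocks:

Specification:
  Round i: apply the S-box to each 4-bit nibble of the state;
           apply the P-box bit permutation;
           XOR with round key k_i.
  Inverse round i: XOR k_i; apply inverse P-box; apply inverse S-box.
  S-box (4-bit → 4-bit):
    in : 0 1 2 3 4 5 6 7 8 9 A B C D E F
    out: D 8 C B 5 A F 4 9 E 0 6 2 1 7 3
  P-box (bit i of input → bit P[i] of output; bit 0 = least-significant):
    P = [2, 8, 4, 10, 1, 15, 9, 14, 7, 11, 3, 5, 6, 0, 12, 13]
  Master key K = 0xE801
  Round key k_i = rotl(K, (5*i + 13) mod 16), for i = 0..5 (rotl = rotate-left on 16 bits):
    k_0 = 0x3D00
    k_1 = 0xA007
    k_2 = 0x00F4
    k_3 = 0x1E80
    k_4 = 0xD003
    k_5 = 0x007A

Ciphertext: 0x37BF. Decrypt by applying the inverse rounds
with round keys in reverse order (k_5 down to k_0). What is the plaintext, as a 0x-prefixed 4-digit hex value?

s_0 = ciphertext = 0x37BF
s_1 = InvRound(s_0, k_5) = 0x6D73
s_2 = InvRound(s_1, k_4) = 0x05C9
s_3 = InvRound(s_2, k_3) = 0xEB7C
s_4 = InvRound(s_3, k_2) = 0x1E9C
s_5 = InvRound(s_4, k_1) = 0x9EE2
s_6 = InvRound(s_5, k_0) = 0x88EC

0x88EC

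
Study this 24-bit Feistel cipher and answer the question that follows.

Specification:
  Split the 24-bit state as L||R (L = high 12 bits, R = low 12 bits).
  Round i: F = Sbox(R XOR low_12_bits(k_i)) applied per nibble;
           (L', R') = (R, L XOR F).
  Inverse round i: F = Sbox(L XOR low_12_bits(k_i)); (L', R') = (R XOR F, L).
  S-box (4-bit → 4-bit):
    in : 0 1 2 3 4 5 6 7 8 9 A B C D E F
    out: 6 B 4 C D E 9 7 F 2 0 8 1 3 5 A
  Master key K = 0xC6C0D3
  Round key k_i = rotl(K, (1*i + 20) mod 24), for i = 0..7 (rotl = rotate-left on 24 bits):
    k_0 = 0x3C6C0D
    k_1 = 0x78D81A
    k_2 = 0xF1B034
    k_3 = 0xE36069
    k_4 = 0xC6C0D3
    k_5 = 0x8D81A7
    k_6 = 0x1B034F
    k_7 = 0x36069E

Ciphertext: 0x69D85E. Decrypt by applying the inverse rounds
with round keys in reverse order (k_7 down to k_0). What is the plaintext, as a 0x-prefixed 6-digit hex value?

0x1741DA

s_0 = ciphertext = 0x69D85E
s_1 = InvRound(s_0, k_7) = 0xE3269D
s_2 = InvRound(s_1, k_6) = 0x5EEE32
s_3 = InvRound(s_2, k_5) = 0x3E05EE
s_4 = InvRound(s_3, k_4) = 0x9223E0
s_5 = InvRound(s_4, k_3) = 0x138922
s_6 = InvRound(s_5, k_2) = 0x243138
s_7 = InvRound(s_6, k_1) = 0x1DA243
s_8 = InvRound(s_7, k_0) = 0x1741DA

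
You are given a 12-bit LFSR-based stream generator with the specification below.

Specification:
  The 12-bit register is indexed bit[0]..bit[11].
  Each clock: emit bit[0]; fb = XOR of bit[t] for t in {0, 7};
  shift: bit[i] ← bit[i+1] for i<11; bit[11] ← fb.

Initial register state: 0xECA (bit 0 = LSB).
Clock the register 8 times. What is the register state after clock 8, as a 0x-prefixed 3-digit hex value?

reg_0 = 0xECA
clock 1: out=0, reg = 0xF65
clock 2: out=1, reg = 0xFB2
clock 3: out=0, reg = 0xFD9
clock 4: out=1, reg = 0x7EC
clock 5: out=0, reg = 0xBF6
clock 6: out=0, reg = 0xDFB
clock 7: out=1, reg = 0x6FD
clock 8: out=1, reg = 0x37E

0x37E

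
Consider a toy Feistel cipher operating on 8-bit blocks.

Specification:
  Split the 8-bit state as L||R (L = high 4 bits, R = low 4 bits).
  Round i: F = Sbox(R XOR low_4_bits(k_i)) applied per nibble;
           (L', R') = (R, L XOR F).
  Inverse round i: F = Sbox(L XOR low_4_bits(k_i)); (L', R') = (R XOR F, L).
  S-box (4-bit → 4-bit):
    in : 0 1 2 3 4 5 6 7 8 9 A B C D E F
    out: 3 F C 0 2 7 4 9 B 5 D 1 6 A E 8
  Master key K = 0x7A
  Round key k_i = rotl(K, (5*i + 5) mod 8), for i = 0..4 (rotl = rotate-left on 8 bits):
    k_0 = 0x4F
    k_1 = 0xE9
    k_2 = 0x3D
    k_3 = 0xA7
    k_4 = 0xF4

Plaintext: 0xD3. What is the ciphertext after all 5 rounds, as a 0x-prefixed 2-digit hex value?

s_0 = plaintext = 0xD3
s_1 = Round(s_0, k_0) = 0x3B
s_2 = Round(s_1, k_1) = 0xBF
s_3 = Round(s_2, k_2) = 0xF7
s_4 = Round(s_3, k_3) = 0x7C
s_5 = Round(s_4, k_4) = 0xCC

0xCC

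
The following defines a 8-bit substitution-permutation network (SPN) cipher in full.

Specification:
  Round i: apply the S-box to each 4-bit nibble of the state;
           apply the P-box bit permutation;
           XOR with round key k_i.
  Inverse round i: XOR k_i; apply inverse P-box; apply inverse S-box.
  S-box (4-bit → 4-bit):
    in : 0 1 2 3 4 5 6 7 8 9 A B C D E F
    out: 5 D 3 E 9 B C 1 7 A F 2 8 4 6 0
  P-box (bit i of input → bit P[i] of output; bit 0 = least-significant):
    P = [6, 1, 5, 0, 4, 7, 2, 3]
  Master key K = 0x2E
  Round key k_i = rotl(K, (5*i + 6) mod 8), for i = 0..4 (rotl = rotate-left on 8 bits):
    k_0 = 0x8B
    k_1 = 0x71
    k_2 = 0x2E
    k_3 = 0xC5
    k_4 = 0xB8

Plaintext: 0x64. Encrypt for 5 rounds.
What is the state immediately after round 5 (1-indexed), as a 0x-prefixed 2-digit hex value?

s_0 = plaintext = 0x64
s_1 = Round(s_0, k_0) = 0xC6
s_2 = Round(s_1, k_1) = 0x58
s_3 = Round(s_2, k_2) = 0xD4
s_4 = Round(s_3, k_3) = 0x80
s_5 = Round(s_4, k_4) = 0x4C

0x4C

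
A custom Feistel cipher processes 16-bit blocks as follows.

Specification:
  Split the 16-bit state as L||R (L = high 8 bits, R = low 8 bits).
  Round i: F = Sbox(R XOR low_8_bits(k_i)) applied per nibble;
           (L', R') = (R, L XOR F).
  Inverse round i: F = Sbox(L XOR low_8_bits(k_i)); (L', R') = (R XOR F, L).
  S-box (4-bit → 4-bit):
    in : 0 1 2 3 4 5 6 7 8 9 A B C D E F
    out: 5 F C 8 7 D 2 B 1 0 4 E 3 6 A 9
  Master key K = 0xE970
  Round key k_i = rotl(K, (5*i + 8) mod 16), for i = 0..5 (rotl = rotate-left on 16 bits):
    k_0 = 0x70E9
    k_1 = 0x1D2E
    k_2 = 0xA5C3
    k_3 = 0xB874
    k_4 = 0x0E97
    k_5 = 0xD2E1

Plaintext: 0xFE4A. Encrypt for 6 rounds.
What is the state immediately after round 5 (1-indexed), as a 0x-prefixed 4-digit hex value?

0x2340

s_0 = plaintext = 0xFE4A
s_1 = Round(s_0, k_0) = 0x4AB6
s_2 = Round(s_1, k_1) = 0xB64B
s_3 = Round(s_2, k_2) = 0x4BA7
s_4 = Round(s_3, k_3) = 0xA723
s_5 = Round(s_4, k_4) = 0x2340
s_6 = Round(s_5, k_5) = 0x406C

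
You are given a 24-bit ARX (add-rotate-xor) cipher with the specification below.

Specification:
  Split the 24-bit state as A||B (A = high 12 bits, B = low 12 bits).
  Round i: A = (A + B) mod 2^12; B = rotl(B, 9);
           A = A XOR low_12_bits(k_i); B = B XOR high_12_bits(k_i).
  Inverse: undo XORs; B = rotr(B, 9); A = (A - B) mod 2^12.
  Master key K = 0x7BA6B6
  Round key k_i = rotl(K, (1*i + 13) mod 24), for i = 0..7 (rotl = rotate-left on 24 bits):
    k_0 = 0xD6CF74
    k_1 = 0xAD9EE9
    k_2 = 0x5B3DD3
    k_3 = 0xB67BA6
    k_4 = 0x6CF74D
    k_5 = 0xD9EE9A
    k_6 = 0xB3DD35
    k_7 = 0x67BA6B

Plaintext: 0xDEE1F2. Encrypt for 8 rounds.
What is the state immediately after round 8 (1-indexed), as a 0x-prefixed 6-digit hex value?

0x767DFF

s_0 = plaintext = 0xDEE1F2
s_1 = Round(s_0, k_0) = 0x094952
s_2 = Round(s_1, k_1) = 0x70FFF3
s_3 = Round(s_2, k_2) = 0xAD124D
s_4 = Round(s_3, k_3) = 0x6B812E
s_5 = Round(s_4, k_4) = 0x0ABAEA
s_6 = Round(s_5, k_5) = 0x50F8C3
s_7 = Round(s_6, k_6) = 0x0E7C25
s_8 = Round(s_7, k_7) = 0x767DFF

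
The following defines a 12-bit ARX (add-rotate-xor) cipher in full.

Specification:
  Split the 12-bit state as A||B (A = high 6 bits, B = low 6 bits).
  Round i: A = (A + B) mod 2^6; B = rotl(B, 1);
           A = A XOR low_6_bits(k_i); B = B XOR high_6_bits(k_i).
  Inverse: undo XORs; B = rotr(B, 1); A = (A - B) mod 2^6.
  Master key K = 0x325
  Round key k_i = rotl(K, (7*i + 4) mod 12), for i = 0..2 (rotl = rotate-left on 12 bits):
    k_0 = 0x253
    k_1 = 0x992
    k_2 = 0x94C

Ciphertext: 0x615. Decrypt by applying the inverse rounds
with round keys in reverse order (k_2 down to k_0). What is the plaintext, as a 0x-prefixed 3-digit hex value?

s_0 = ciphertext = 0x615
s_1 = InvRound(s_0, k_2) = 0xF18
s_2 = InvRound(s_1, k_1) = 0x3DF
s_3 = InvRound(s_2, k_0) = 0x44B

0x44B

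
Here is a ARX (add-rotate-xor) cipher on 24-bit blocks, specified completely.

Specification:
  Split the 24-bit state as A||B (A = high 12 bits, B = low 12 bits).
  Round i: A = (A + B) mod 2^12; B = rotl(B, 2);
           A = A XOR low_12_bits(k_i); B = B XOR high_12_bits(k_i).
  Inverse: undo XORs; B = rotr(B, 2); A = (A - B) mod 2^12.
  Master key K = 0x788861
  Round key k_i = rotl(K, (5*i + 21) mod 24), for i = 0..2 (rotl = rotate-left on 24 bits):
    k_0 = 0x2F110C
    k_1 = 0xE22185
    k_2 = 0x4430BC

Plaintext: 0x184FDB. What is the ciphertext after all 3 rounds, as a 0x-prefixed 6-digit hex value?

0x471525

s_0 = plaintext = 0x184FDB
s_1 = Round(s_0, k_0) = 0x053D9E
s_2 = Round(s_1, k_1) = 0xC74859
s_3 = Round(s_2, k_2) = 0x471525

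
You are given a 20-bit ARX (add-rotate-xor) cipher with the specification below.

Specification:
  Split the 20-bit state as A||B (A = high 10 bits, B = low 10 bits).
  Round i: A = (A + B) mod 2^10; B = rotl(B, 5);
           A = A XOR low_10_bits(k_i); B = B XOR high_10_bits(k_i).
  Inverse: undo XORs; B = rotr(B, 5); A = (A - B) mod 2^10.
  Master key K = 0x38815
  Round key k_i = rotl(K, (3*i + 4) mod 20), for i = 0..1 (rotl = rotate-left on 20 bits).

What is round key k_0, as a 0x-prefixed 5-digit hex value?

K = 0x38815
k_0 = rotl(K, (3*0+4) mod 20) = rotl(K, 4) = 0x88153

0x88153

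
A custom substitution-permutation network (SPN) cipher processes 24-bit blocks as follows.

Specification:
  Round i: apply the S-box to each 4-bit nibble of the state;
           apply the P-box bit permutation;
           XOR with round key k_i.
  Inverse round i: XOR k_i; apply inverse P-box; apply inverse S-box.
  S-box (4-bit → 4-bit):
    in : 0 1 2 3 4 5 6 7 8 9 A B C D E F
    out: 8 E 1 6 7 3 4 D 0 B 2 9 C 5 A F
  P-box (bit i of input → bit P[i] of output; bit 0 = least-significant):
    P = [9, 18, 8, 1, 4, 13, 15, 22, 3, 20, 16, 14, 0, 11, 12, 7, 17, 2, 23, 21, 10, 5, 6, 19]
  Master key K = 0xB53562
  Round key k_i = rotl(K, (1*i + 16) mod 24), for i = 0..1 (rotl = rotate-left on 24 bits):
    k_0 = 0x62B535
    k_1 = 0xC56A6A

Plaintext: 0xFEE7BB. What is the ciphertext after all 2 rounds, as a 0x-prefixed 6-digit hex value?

0xAFB0E1

s_0 = plaintext = 0xFEE7BB
s_1 = Round(s_0, k_0) = 0x0BFBCB
s_2 = Round(s_1, k_1) = 0xAFB0E1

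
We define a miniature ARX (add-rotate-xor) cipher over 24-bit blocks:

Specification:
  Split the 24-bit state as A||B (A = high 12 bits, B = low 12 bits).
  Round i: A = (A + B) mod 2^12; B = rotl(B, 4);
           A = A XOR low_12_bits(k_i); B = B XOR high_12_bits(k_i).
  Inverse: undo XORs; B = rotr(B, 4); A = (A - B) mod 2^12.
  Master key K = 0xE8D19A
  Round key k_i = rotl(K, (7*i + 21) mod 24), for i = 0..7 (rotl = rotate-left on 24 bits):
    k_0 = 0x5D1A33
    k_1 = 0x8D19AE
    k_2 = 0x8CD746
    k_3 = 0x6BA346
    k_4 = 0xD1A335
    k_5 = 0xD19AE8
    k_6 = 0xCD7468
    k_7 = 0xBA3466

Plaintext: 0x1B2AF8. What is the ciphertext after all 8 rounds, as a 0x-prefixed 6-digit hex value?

s_0 = plaintext = 0x1B2AF8
s_1 = Round(s_0, k_0) = 0x699A5B
s_2 = Round(s_1, k_1) = 0x95AD6B
s_3 = Round(s_2, k_2) = 0x183E70
s_4 = Round(s_3, k_3) = 0xCB51B4
s_5 = Round(s_4, k_4) = 0xD5C65B
s_6 = Round(s_5, k_5) = 0x95F8AF
s_7 = Round(s_6, k_6) = 0x66662F
s_8 = Round(s_7, k_7) = 0x8F3955

0x8F3955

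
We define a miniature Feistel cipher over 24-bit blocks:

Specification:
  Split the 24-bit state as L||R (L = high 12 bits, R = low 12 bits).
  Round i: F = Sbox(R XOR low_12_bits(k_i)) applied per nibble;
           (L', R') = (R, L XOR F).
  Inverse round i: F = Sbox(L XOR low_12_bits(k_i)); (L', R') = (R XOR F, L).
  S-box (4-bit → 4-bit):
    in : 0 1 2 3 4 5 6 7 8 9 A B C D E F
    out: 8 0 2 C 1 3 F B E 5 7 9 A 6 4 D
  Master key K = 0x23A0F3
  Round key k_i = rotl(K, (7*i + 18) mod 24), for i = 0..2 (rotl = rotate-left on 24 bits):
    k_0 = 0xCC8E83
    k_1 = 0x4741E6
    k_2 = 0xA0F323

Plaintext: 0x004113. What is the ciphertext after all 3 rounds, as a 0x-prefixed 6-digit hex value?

0xB84327

s_0 = plaintext = 0x004113
s_1 = Round(s_0, k_0) = 0x113D5C
s_2 = Round(s_1, k_1) = 0xD5CB84
s_3 = Round(s_2, k_2) = 0xB84327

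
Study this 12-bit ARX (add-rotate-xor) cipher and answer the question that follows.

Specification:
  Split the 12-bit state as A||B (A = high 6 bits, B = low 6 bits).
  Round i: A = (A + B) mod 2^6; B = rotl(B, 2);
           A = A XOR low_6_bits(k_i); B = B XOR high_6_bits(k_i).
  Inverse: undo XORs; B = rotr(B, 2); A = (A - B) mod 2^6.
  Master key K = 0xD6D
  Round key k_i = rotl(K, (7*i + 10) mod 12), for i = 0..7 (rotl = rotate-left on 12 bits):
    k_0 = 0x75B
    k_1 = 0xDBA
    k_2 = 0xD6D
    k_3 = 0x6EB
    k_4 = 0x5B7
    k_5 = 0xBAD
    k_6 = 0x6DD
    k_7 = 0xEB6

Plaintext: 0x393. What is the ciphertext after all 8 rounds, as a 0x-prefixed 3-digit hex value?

0x92D

s_0 = plaintext = 0x393
s_1 = Round(s_0, k_0) = 0xE90
s_2 = Round(s_1, k_1) = 0xC37
s_3 = Round(s_2, k_2) = 0x2AA
s_4 = Round(s_3, k_3) = 0x7F1
s_5 = Round(s_4, k_4) = 0x9D1
s_6 = Round(s_5, k_5) = 0x56B
s_7 = Round(s_6, k_6) = 0x775
s_8 = Round(s_7, k_7) = 0x92D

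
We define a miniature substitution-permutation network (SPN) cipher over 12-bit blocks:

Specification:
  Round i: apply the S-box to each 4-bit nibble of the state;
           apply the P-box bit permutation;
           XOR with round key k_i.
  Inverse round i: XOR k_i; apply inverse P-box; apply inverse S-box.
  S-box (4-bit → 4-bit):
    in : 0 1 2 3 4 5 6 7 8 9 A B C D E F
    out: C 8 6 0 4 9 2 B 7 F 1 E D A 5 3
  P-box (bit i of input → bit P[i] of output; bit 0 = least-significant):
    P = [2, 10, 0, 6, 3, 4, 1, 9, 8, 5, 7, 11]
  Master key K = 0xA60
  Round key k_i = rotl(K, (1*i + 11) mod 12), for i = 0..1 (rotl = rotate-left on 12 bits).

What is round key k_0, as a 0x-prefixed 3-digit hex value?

K = 0xA60
k_0 = rotl(K, (1*0+11) mod 12) = rotl(K, 11) = 0x530

0x530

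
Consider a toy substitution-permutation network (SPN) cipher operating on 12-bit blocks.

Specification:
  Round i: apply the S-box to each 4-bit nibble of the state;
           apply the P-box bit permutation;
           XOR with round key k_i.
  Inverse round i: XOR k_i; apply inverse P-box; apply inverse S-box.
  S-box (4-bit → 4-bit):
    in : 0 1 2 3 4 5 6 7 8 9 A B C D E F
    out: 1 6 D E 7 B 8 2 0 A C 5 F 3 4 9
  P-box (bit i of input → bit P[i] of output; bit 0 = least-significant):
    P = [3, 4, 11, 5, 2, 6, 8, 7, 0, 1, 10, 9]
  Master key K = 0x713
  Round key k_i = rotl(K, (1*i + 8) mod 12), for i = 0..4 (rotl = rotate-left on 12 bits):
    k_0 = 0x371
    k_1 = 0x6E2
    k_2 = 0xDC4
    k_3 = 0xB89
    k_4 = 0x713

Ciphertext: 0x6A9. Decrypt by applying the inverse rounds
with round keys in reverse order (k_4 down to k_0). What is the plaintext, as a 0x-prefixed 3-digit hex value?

s_0 = ciphertext = 0x6A9
s_1 = InvRound(s_0, k_4) = 0x7A5
s_2 = InvRound(s_1, k_3) = 0xE02
s_3 = InvRound(s_2, k_2) = 0x9C8
s_4 = InvRound(s_3, k_1) = 0x3E2
s_5 = InvRound(s_4, k_0) = 0xD67

0xD67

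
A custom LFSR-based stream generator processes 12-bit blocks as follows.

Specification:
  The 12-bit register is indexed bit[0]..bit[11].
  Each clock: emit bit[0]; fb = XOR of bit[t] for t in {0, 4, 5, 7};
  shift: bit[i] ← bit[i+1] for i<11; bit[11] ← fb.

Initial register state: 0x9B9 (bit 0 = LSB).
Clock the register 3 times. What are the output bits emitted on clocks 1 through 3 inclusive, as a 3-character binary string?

reg_0 = 0x9B9
clock 1: out=1, reg = 0x4DC
clock 2: out=0, reg = 0x26E
clock 3: out=0, reg = 0x937

100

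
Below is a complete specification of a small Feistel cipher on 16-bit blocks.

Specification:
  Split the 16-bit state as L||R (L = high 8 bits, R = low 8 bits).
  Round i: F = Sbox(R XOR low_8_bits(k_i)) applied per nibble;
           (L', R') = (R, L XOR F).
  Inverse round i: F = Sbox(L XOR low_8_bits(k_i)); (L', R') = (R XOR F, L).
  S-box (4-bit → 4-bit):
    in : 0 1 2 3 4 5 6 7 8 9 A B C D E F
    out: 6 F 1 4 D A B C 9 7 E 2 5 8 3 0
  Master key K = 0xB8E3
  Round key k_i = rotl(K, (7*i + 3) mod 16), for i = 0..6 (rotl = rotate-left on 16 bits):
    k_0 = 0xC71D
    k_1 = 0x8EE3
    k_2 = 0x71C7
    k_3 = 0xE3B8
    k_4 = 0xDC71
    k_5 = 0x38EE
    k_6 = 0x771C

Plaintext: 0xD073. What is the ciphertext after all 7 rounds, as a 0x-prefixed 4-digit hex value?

s_0 = plaintext = 0xD073
s_1 = Round(s_0, k_0) = 0x7363
s_2 = Round(s_1, k_1) = 0x63E5
s_3 = Round(s_2, k_2) = 0xE572
s_4 = Round(s_3, k_3) = 0x72BB
s_5 = Round(s_4, k_4) = 0xBB2C
s_6 = Round(s_5, k_5) = 0x2CEA
s_7 = Round(s_6, k_6) = 0xEA27

0xEA27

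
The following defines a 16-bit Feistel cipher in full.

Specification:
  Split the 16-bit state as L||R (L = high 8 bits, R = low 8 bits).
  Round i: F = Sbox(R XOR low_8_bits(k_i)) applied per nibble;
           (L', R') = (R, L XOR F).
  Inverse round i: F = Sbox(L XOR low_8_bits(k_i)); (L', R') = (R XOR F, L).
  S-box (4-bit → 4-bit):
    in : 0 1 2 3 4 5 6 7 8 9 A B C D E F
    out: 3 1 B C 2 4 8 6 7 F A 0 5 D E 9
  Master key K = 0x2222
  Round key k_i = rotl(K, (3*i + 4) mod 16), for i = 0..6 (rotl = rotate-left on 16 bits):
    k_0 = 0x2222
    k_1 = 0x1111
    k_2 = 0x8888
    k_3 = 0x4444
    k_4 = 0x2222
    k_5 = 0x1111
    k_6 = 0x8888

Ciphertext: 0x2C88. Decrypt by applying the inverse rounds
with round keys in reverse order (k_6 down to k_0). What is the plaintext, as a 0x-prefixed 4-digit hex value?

0x9373

s_0 = ciphertext = 0x2C88
s_1 = InvRound(s_0, k_6) = 0x2A2C
s_2 = InvRound(s_1, k_5) = 0xEC2A
s_3 = InvRound(s_2, k_4) = 0x74EC
s_4 = InvRound(s_3, k_3) = 0x2F74
s_5 = InvRound(s_4, k_2) = 0xD22F
s_6 = InvRound(s_5, k_1) = 0x73D2
s_7 = InvRound(s_6, k_0) = 0x9373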